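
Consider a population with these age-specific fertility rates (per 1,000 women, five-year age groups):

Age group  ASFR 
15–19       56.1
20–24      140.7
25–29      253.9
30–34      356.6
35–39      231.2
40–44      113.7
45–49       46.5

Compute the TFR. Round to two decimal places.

5.99

Sum of ASFRs = 56.1 + 140.7 + 253.9 + 356.6 + 231.2 + 113.7 + 46.5 = 1198.7
TFR = 5 × 1198.7 / 1000 = 5.9935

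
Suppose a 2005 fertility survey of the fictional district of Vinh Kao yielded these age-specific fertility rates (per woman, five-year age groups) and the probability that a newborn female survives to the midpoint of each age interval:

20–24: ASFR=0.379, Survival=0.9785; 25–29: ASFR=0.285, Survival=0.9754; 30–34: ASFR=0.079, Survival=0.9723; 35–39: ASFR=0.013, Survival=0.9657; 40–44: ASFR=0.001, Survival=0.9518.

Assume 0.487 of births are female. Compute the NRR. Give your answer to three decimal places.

1.800

Proportion female at birth = 0.487.
Weighting each age-specific rate by interval width and survival:
  20–24: 5 × 0.379 × 0.9785 = 1.85426
  25–29: 5 × 0.285 × 0.9754 = 1.38995
  30–34: 5 × 0.079 × 0.9723 = 0.38406
  35–39: 5 × 0.013 × 0.9657 = 0.06277
  40–44: 5 × 0.001 × 0.9518 = 0.00476
Sum = 3.69580
NRR = 0.487 × 3.69580 = 1.79985
An NRR exceeding 1 indicates intrinsic growth under these rates.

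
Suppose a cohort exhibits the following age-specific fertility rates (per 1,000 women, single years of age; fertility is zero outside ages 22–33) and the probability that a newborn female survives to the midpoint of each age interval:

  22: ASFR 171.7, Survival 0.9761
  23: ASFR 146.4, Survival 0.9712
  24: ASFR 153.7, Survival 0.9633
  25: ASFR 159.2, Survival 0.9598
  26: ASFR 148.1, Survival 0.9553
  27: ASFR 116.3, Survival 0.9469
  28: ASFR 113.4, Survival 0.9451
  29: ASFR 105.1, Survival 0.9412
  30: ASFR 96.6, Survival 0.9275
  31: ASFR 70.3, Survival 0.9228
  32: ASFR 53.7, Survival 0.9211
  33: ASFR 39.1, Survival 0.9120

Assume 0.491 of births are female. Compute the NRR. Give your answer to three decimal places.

Proportion female at birth = 0.491.
Survival-weighted fertility by age (1·fₓ·Sₓ):
  22: 1 × 171.7/1000 × 0.9761 = 0.16760
  23: 1 × 146.4/1000 × 0.9712 = 0.14218
  24: 1 × 153.7/1000 × 0.9633 = 0.14806
  25: 1 × 159.2/1000 × 0.9598 = 0.15280
  26: 1 × 148.1/1000 × 0.9553 = 0.14148
  27: 1 × 116.3/1000 × 0.9469 = 0.11012
  28: 1 × 113.4/1000 × 0.9451 = 0.10717
  29: 1 × 105.1/1000 × 0.9412 = 0.09892
  30: 1 × 96.6/1000 × 0.9275 = 0.08960
  31: 1 × 70.3/1000 × 0.9228 = 0.06487
  32: 1 × 53.7/1000 × 0.9211 = 0.04946
  33: 1 × 39.1/1000 × 0.9120 = 0.03566
Sum = 1.30792
NRR = 0.491 × 1.30792 = 0.64219

0.642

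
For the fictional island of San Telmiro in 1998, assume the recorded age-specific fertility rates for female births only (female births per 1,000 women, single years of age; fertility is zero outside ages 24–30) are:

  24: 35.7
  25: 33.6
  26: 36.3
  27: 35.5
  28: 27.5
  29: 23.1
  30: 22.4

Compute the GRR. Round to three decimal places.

0.214

Sum of female ASFRs = 35.7 + 33.6 + 36.3 + 35.5 + 27.5 + 23.1 + 22.4 = 214.1
GRR = 214.1 / 1000 = 0.2141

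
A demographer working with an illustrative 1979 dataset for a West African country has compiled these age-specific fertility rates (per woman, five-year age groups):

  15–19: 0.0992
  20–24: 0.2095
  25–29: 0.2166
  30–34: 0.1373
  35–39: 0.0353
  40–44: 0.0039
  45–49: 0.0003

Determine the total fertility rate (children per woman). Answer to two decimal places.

3.51

Sum of ASFRs = 0.0992 + 0.2095 + 0.2166 + 0.1373 + 0.0353 + 0.0039 + 0.0003 = 0.7021
TFR = 5 × 0.7021 = 3.5105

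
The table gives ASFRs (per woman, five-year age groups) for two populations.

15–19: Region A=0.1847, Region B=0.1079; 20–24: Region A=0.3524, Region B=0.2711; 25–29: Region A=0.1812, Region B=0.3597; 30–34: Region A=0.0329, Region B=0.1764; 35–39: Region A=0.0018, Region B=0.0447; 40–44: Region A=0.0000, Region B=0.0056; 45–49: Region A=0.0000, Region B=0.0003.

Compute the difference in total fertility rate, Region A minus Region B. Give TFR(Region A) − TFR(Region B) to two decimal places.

Region A:
  Sum of ASFRs = 0.1847 + 0.3524 + 0.1812 + 0.0329 + 0.0018 + 0.0000 + 0.0000 = 0.7530
  TFR = 5 × 0.7530 = 3.765
Region B:
  Sum of ASFRs = 0.1079 + 0.2711 + 0.3597 + 0.1764 + 0.0447 + 0.0056 + 0.0003 = 0.9657
  TFR = 5 × 0.9657 = 4.8285
Difference = 3.765 − 4.8285 = -1.0635

-1.06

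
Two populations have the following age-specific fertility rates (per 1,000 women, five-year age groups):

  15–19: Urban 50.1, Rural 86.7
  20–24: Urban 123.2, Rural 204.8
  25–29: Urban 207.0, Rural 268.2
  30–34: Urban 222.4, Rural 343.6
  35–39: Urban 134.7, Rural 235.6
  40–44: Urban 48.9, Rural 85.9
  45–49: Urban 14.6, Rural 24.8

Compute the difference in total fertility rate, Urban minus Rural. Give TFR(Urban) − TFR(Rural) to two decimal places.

Urban:
  Sum of ASFRs = 50.1 + 123.2 + 207.0 + 222.4 + 134.7 + 48.9 + 14.6 = 800.9
  TFR = 5 × 800.9 / 1000 = 4.0045
Rural:
  Sum of ASFRs = 86.7 + 204.8 + 268.2 + 343.6 + 235.6 + 85.9 + 24.8 = 1249.6
  TFR = 5 × 1249.6 / 1000 = 6.248
Difference = 4.0045 − 6.248 = -2.2435

-2.24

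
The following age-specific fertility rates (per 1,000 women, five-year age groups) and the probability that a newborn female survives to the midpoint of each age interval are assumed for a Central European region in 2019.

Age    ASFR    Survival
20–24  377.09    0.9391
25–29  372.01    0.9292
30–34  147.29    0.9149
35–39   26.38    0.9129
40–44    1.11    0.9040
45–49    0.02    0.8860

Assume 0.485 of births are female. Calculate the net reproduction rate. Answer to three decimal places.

Proportion female at birth = 0.485.
Each age group contributes 5 × ASFR × survival:
  20–24: 5 × 377.09/1000 × 0.9391 = 1.77063
  25–29: 5 × 372.01/1000 × 0.9292 = 1.72836
  30–34: 5 × 147.29/1000 × 0.9149 = 0.67378
  35–39: 5 × 26.38/1000 × 0.9129 = 0.12041
  40–44: 5 × 1.11/1000 × 0.9040 = 0.00502
  45–49: 5 × 0.02/1000 × 0.8860 = 0.00009
Sum = 4.29829
NRR = 0.485 × 4.29829 = 2.08467
With NRR above 1 the population is above replacement fertility.

2.085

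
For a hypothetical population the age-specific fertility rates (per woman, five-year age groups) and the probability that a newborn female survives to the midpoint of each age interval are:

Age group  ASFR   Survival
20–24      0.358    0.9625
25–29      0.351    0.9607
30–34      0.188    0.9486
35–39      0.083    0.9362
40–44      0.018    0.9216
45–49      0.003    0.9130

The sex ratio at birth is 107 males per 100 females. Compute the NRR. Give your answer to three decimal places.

Proportion female at birth = 100 / (100 + 107) = 0.48309.
Per-age-group product (5 × ASFR × survival probability):
  20–24: 5 × 0.358 × 0.9625 = 1.72288
  25–29: 5 × 0.351 × 0.9607 = 1.68603
  30–34: 5 × 0.188 × 0.9486 = 0.89168
  35–39: 5 × 0.083 × 0.9362 = 0.38852
  40–44: 5 × 0.018 × 0.9216 = 0.08294
  45–49: 5 × 0.003 × 0.9130 = 0.01370
Sum = 4.78575
NRR = 0.48309 × 4.78575 = 2.31195

2.312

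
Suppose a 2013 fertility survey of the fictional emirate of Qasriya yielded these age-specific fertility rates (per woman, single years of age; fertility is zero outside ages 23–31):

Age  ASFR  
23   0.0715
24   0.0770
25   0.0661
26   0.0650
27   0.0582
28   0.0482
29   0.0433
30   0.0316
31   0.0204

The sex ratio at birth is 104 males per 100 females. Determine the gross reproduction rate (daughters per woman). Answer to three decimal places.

0.236

Proportion female at birth = 100 / (100 + 104) = 0.49020.
Sum of ASFRs = 0.0715 + 0.0770 + 0.0661 + 0.0650 + 0.0582 + 0.0482 + 0.0433 + 0.0316 + 0.0204 = 0.4813
TFR = 0.4813
GRR = 0.49020 × 0.4813 = 0.23593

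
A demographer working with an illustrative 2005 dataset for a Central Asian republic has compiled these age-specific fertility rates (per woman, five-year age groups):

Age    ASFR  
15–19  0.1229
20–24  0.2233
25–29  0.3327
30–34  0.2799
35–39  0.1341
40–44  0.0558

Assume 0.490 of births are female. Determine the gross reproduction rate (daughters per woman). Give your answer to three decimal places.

Proportion female at birth = 0.490.
Sum of ASFRs = 0.1229 + 0.2233 + 0.3327 + 0.2799 + 0.1341 + 0.0558 = 1.1487
TFR = 5 × 1.1487 = 5.7435
GRR = 0.490 × 5.7435 = 2.81432

2.814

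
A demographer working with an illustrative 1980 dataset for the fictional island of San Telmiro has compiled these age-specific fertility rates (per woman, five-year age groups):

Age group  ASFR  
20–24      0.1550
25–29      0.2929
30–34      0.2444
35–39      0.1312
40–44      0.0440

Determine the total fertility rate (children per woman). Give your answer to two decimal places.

4.34

Sum of ASFRs = 0.1550 + 0.2929 + 0.2444 + 0.1312 + 0.0440 = 0.8675
TFR = 5 × 0.8675 = 4.3375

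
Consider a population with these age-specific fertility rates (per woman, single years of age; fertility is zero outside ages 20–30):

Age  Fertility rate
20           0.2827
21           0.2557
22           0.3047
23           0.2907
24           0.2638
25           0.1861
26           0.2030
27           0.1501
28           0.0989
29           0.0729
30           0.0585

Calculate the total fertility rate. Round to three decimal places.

Sum of ASFRs = 0.2827 + 0.2557 + 0.3047 + 0.2907 + 0.2638 + 0.1861 + 0.2030 + 0.1501 + 0.0989 + 0.0729 + 0.0585 = 2.1671
TFR = 2.1671

2.167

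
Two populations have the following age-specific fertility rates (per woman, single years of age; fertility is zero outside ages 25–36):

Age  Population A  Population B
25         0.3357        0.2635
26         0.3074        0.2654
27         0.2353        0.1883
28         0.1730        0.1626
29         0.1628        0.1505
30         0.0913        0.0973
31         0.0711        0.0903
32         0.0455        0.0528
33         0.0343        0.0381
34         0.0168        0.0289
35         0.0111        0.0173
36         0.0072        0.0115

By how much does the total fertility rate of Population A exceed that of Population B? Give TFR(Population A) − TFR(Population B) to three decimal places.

Population A:
  Sum of ASFRs = 0.3357 + 0.3074 + 0.2353 + 0.1730 + 0.1628 + 0.0913 + 0.0711 + 0.0455 + 0.0343 + 0.0168 + 0.0111 + 0.0072 = 1.4915
  TFR = 1.4915
Population B:
  Sum of ASFRs = 0.2635 + 0.2654 + 0.1883 + 0.1626 + 0.1505 + 0.0973 + 0.0903 + 0.0528 + 0.0381 + 0.0289 + 0.0173 + 0.0115 = 1.3665
  TFR = 1.3665
Difference = 1.4915 − 1.3665 = 0.125

0.125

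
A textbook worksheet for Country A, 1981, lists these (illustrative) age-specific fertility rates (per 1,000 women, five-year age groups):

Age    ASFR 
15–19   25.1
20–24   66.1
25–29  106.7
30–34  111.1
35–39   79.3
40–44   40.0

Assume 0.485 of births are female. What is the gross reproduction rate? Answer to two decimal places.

Proportion female at birth = 0.485.
Sum of ASFRs = 25.1 + 66.1 + 106.7 + 111.1 + 79.3 + 40.0 = 428.3
TFR = 5 × 428.3 / 1000 = 2.1415
GRR = 0.485 × 2.1415 = 1.03863

1.04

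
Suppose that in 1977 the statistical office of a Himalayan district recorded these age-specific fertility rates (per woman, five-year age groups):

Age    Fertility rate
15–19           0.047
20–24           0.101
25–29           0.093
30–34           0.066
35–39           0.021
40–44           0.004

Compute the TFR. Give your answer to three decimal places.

Sum of ASFRs = 0.047 + 0.101 + 0.093 + 0.066 + 0.021 + 0.004 = 0.332
TFR = 5 × 0.332 = 1.66

1.660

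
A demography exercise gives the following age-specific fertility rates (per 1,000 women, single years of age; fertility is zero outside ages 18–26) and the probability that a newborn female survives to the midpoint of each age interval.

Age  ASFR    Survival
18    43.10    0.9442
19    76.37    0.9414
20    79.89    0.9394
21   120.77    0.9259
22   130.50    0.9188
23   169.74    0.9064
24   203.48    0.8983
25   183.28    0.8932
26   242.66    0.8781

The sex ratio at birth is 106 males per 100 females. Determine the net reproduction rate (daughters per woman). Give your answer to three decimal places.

0.550

Proportion female at birth = 100 / (100 + 106) = 0.48544.
Survival-weighted fertility by age (1·fₓ·Sₓ):
  18: 1 × 43.10/1000 × 0.9442 = 0.04070
  19: 1 × 76.37/1000 × 0.9414 = 0.07189
  20: 1 × 79.89/1000 × 0.9394 = 0.07505
  21: 1 × 120.77/1000 × 0.9259 = 0.11182
  22: 1 × 130.50/1000 × 0.9188 = 0.11990
  23: 1 × 169.74/1000 × 0.9064 = 0.15385
  24: 1 × 203.48/1000 × 0.8983 = 0.18279
  25: 1 × 183.28/1000 × 0.8932 = 0.16371
  26: 1 × 242.66/1000 × 0.8781 = 0.21308
Sum = 1.13279
NRR = 0.48544 × 1.13279 = 0.54990
An NRR under 1 implies long-run decline under these rates.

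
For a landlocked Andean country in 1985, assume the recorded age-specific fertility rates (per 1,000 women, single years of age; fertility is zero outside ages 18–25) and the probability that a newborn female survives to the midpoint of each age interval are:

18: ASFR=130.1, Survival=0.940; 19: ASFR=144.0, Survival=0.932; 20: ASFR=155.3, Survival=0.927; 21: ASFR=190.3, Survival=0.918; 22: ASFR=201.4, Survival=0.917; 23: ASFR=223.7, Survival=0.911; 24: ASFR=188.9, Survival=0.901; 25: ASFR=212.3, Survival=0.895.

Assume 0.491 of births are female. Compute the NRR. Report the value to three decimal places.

Proportion female at birth = 0.491.
Survival-weighted fertility by age (1·fₓ·Sₓ):
  18: 1 × 130.1/1000 × 0.940 = 0.12229
  19: 1 × 144.0/1000 × 0.932 = 0.13421
  20: 1 × 155.3/1000 × 0.927 = 0.14396
  21: 1 × 190.3/1000 × 0.918 = 0.17470
  22: 1 × 201.4/1000 × 0.917 = 0.18468
  23: 1 × 223.7/1000 × 0.911 = 0.20379
  24: 1 × 188.9/1000 × 0.901 = 0.17020
  25: 1 × 212.3/1000 × 0.895 = 0.19001
Sum = 1.32384
NRR = 0.491 × 1.32384 = 0.65001

0.650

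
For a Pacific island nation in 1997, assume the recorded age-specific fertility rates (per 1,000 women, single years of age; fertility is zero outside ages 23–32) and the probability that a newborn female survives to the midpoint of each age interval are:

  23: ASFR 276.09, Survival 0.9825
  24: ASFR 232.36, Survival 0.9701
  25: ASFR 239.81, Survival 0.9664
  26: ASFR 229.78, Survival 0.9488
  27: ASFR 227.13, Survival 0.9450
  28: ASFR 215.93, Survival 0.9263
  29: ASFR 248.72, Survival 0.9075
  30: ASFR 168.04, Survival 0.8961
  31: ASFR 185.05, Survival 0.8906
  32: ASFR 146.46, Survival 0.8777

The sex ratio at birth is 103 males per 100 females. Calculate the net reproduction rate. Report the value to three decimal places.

1.000

Proportion female at birth = 100 / (100 + 103) = 0.49261.
Survival-weighted fertility by age (1·fₓ·Sₓ):
  23: 1 × 276.09/1000 × 0.9825 = 0.27126
  24: 1 × 232.36/1000 × 0.9701 = 0.22541
  25: 1 × 239.81/1000 × 0.9664 = 0.23175
  26: 1 × 229.78/1000 × 0.9488 = 0.21802
  27: 1 × 227.13/1000 × 0.9450 = 0.21464
  28: 1 × 215.93/1000 × 0.9263 = 0.20002
  29: 1 × 248.72/1000 × 0.9075 = 0.22571
  30: 1 × 168.04/1000 × 0.8961 = 0.15058
  31: 1 × 185.05/1000 × 0.8906 = 0.16481
  32: 1 × 146.46/1000 × 0.8777 = 0.12855
Sum = 2.03075
NRR = 0.49261 × 2.03075 = 1.00037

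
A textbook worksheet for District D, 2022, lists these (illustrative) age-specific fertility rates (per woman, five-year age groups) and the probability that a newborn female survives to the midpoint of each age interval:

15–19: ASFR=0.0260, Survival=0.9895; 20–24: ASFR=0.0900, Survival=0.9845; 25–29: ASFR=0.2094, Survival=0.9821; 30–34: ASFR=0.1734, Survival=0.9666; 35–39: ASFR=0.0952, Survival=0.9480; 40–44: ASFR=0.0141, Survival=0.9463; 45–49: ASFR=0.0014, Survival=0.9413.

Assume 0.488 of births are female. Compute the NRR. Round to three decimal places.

1.446

Proportion female at birth = 0.488.
Survival-weighted fertility by age (5·fₓ·Sₓ):
  15–19: 5 × 0.0260 × 0.9895 = 0.12864
  20–24: 5 × 0.0900 × 0.9845 = 0.44303
  25–29: 5 × 0.2094 × 0.9821 = 1.02826
  30–34: 5 × 0.1734 × 0.9666 = 0.83804
  35–39: 5 × 0.0952 × 0.9480 = 0.45125
  40–44: 5 × 0.0141 × 0.9463 = 0.06671
  45–49: 5 × 0.0014 × 0.9413 = 0.00659
Sum = 2.96252
NRR = 0.488 × 2.96252 = 1.44571
With NRR above 1 the population is above replacement fertility.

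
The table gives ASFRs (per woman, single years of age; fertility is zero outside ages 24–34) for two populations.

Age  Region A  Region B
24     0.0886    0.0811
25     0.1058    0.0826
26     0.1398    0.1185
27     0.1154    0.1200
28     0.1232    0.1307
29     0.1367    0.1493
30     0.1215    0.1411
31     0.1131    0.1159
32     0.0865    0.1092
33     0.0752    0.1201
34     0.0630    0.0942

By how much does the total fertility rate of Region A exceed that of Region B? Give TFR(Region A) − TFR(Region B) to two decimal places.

-0.09

Region A:
  Sum of ASFRs = 0.0886 + 0.1058 + 0.1398 + 0.1154 + 0.1232 + 0.1367 + 0.1215 + 0.1131 + 0.0865 + 0.0752 + 0.0630 = 1.1688
  TFR = 1.1688
Region B:
  Sum of ASFRs = 0.0811 + 0.0826 + 0.1185 + 0.1200 + 0.1307 + 0.1493 + 0.1411 + 0.1159 + 0.1092 + 0.1201 + 0.0942 = 1.2627
  TFR = 1.2627
Difference = 1.1688 − 1.2627 = -0.0939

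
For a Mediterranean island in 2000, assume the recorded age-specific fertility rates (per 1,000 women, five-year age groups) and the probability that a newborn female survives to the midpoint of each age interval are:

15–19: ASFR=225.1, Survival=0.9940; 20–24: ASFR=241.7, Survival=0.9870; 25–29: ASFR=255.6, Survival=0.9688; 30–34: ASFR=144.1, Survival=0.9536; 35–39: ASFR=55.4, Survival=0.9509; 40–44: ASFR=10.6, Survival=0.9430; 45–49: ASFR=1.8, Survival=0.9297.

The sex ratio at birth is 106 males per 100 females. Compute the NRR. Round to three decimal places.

Proportion female at birth = 100 / (100 + 106) = 0.48544.
Survival-weighted fertility by age (5·fₓ·Sₓ):
  15–19: 5 × 225.1/1000 × 0.9940 = 1.11875
  20–24: 5 × 241.7/1000 × 0.9870 = 1.19279
  25–29: 5 × 255.6/1000 × 0.9688 = 1.23813
  30–34: 5 × 144.1/1000 × 0.9536 = 0.68707
  35–39: 5 × 55.4/1000 × 0.9509 = 0.26340
  40–44: 5 × 10.6/1000 × 0.9430 = 0.04998
  45–49: 5 × 1.8/1000 × 0.9297 = 0.00837
Sum = 4.55849
NRR = 0.48544 × 4.55849 = 2.21287

2.213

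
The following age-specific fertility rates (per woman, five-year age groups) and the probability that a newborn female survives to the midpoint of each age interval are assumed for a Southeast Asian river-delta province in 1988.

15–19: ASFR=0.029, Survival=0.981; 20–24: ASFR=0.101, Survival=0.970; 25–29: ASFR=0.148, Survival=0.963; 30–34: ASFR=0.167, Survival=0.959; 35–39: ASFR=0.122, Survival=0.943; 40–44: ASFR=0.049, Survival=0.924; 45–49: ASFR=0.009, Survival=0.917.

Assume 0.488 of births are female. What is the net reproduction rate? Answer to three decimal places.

1.458

Proportion female at birth = 0.488.
Weighting each age-specific rate by interval width and survival:
  15–19: 5 × 0.029 × 0.981 = 0.14225
  20–24: 5 × 0.101 × 0.970 = 0.48985
  25–29: 5 × 0.148 × 0.963 = 0.71262
  30–34: 5 × 0.167 × 0.959 = 0.80077
  35–39: 5 × 0.122 × 0.943 = 0.57523
  40–44: 5 × 0.049 × 0.924 = 0.22638
  45–49: 5 × 0.009 × 0.917 = 0.04127
Sum = 2.98837
NRR = 0.488 × 2.98837 = 1.45832
With NRR above 1 the population is above replacement fertility.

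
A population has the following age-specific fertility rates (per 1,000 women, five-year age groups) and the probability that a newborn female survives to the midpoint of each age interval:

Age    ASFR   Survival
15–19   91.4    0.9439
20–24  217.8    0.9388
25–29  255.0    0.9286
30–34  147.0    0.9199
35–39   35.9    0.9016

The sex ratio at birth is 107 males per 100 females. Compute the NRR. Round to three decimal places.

1.679

Proportion female at birth = 100 / (100 + 107) = 0.48309.
Each age group contributes 5 × ASFR × survival:
  15–19: 5 × 91.4/1000 × 0.9439 = 0.43136
  20–24: 5 × 217.8/1000 × 0.9388 = 1.02235
  25–29: 5 × 255.0/1000 × 0.9286 = 1.18397
  30–34: 5 × 147.0/1000 × 0.9199 = 0.67613
  35–39: 5 × 35.9/1000 × 0.9016 = 0.16184
Sum = 3.47565
NRR = 0.48309 × 3.47565 = 1.67905
With NRR above 1 the population is above replacement fertility.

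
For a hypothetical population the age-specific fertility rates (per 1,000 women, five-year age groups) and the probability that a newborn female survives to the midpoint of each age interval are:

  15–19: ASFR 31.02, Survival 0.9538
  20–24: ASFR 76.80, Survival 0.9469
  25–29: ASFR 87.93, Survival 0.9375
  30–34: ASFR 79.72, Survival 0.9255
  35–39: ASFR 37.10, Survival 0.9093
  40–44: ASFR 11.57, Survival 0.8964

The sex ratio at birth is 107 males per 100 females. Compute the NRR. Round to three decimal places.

0.731

Proportion female at birth = 100 / (100 + 107) = 0.48309.
Per-age-group product (5 × ASFR × survival probability):
  15–19: 5 × 31.02/1000 × 0.9538 = 0.14793
  20–24: 5 × 76.80/1000 × 0.9469 = 0.36361
  25–29: 5 × 87.93/1000 × 0.9375 = 0.41217
  30–34: 5 × 79.72/1000 × 0.9255 = 0.36890
  35–39: 5 × 37.10/1000 × 0.9093 = 0.16868
  40–44: 5 × 11.57/1000 × 0.8964 = 0.05186
Sum = 1.51315
NRR = 0.48309 × 1.51315 = 0.73099
With NRR below 1 the population is below replacement fertility.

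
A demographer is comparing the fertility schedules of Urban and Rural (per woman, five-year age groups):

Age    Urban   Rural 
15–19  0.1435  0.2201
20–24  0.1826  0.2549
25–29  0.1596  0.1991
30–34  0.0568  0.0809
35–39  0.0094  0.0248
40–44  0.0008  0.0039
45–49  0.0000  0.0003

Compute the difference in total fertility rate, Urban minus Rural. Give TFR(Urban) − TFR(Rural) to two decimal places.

-1.16

Urban:
  Sum of ASFRs = 0.1435 + 0.1826 + 0.1596 + 0.0568 + 0.0094 + 0.0008 + 0.0000 = 0.5527
  TFR = 5 × 0.5527 = 2.7635
Rural:
  Sum of ASFRs = 0.2201 + 0.2549 + 0.1991 + 0.0809 + 0.0248 + 0.0039 + 0.0003 = 0.7840
  TFR = 5 × 0.7840 = 3.92
Difference = 2.7635 − 3.92 = -1.1565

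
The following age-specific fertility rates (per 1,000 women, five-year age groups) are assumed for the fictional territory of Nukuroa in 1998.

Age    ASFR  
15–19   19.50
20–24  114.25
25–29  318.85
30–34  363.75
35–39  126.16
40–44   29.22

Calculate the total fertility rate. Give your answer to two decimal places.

Sum of ASFRs = 19.50 + 114.25 + 318.85 + 363.75 + 126.16 + 29.22 = 971.73
TFR = 5 × 971.73 / 1000 = 4.85865

4.86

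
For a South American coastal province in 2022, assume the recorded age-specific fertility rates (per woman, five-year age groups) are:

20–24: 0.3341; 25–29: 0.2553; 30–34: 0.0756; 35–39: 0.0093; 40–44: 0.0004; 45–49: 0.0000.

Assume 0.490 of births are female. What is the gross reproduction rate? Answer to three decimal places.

Proportion female at birth = 0.490.
Sum of ASFRs = 0.3341 + 0.2553 + 0.0756 + 0.0093 + 0.0004 + 0.0000 = 0.6747
TFR = 5 × 0.6747 = 3.3735
GRR = 0.490 × 3.3735 = 1.65302

1.653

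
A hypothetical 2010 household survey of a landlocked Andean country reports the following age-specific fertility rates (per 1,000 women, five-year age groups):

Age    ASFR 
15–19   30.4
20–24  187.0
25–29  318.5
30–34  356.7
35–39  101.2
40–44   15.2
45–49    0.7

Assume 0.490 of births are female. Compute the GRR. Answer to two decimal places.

2.47

Proportion female at birth = 0.490.
Sum of ASFRs = 30.4 + 187.0 + 318.5 + 356.7 + 101.2 + 15.2 + 0.7 = 1009.7
TFR = 5 × 1009.7 / 1000 = 5.0485
GRR = 0.490 × 5.0485 = 2.47377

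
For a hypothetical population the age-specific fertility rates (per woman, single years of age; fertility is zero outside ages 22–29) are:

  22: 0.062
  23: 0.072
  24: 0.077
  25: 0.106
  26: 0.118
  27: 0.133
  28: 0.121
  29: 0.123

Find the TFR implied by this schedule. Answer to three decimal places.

Sum of ASFRs = 0.062 + 0.072 + 0.077 + 0.106 + 0.118 + 0.133 + 0.121 + 0.123 = 0.812
TFR = 0.812

0.812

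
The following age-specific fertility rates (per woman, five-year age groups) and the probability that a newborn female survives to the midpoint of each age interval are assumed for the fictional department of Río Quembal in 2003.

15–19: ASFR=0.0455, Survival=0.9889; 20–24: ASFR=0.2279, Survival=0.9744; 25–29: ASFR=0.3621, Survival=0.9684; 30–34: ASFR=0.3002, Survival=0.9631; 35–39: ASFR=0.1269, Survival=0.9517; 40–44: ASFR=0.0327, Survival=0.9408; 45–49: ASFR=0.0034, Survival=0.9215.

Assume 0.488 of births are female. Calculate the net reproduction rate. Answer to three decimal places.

Proportion female at birth = 0.488.
Per-age-group product (5 × ASFR × survival probability):
  15–19: 5 × 0.0455 × 0.9889 = 0.22497
  20–24: 5 × 0.2279 × 0.9744 = 1.11033
  25–29: 5 × 0.3621 × 0.9684 = 1.75329
  30–34: 5 × 0.3002 × 0.9631 = 1.44561
  35–39: 5 × 0.1269 × 0.9517 = 0.60385
  40–44: 5 × 0.0327 × 0.9408 = 0.15382
  45–49: 5 × 0.0034 × 0.9215 = 0.01567
Sum = 5.30754
NRR = 0.488 × 5.30754 = 2.59008

2.590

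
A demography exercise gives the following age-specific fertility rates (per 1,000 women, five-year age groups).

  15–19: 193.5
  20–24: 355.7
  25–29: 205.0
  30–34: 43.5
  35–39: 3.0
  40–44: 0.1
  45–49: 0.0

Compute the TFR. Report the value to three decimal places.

Sum of ASFRs = 193.5 + 355.7 + 205.0 + 43.5 + 3.0 + 0.1 + 0.0 = 800.8
TFR = 5 × 800.8 / 1000 = 4.004

4.004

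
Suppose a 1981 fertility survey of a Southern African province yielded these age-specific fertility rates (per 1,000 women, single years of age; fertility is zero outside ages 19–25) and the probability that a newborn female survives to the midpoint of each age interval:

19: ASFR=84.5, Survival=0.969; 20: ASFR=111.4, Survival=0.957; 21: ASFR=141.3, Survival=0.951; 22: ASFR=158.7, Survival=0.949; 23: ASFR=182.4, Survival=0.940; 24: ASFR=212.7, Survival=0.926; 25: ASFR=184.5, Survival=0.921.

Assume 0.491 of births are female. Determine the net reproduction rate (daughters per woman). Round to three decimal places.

0.497

Proportion female at birth = 0.491.
Survival-weighted fertility by age (1·fₓ·Sₓ):
  19: 1 × 84.5/1000 × 0.969 = 0.08188
  20: 1 × 111.4/1000 × 0.957 = 0.10661
  21: 1 × 141.3/1000 × 0.951 = 0.13438
  22: 1 × 158.7/1000 × 0.949 = 0.15061
  23: 1 × 182.4/1000 × 0.940 = 0.17146
  24: 1 × 212.7/1000 × 0.926 = 0.19696
  25: 1 × 184.5/1000 × 0.921 = 0.16992
Sum = 1.01182
NRR = 0.491 × 1.01182 = 0.49680
An NRR under 1 implies long-run decline under these rates.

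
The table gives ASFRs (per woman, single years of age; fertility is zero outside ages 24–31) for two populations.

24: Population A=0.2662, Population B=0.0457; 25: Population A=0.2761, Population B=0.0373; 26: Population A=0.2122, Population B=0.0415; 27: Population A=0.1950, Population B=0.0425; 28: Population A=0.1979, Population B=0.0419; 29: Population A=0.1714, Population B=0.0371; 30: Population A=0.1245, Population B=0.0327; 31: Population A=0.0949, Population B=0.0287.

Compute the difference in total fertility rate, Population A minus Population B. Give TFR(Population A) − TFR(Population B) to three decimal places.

1.231

Population A:
  Sum of ASFRs = 0.2662 + 0.2761 + 0.2122 + 0.1950 + 0.1979 + 0.1714 + 0.1245 + 0.0949 = 1.5382
  TFR = 1.5382
Population B:
  Sum of ASFRs = 0.0457 + 0.0373 + 0.0415 + 0.0425 + 0.0419 + 0.0371 + 0.0327 + 0.0287 = 0.3074
  TFR = 0.3074
Difference = 1.5382 − 0.3074 = 1.2308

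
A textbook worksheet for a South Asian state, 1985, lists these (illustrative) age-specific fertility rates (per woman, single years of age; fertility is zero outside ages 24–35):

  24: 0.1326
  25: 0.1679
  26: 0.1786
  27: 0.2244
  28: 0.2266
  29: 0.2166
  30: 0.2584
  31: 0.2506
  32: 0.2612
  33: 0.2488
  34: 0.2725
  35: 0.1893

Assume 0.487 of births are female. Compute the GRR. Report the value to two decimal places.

Proportion female at birth = 0.487.
Sum of ASFRs = 0.1326 + 0.1679 + 0.1786 + 0.2244 + 0.2266 + 0.2166 + 0.2584 + 0.2506 + 0.2612 + 0.2488 + 0.2725 + 0.1893 = 2.6275
TFR = 2.6275
GRR = 0.487 × 2.6275 = 1.27959

1.28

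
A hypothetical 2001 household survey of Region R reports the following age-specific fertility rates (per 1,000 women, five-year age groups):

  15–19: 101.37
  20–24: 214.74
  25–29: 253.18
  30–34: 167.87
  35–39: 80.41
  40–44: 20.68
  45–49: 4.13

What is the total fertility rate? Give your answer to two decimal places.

Sum of ASFRs = 101.37 + 214.74 + 253.18 + 167.87 + 80.41 + 20.68 + 4.13 = 842.38
TFR = 5 × 842.38 / 1000 = 4.2119

4.21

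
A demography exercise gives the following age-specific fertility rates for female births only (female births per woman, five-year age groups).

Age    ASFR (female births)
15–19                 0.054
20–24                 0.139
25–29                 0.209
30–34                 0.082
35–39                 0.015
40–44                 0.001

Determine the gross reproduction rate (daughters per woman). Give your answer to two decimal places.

Sum of female ASFRs = 0.054 + 0.139 + 0.209 + 0.082 + 0.015 + 0.001 = 0.500
GRR = 5 × 0.500 = 2.5

2.50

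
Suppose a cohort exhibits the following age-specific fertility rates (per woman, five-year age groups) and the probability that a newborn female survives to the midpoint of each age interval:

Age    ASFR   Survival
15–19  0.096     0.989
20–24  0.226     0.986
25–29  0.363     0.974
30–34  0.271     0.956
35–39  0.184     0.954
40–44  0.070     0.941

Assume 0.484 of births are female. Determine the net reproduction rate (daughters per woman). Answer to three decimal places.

Proportion female at birth = 0.484.
Each age group contributes 5 × ASFR × survival:
  15–19: 5 × 0.096 × 0.989 = 0.47472
  20–24: 5 × 0.226 × 0.986 = 1.11418
  25–29: 5 × 0.363 × 0.974 = 1.76781
  30–34: 5 × 0.271 × 0.956 = 1.29538
  35–39: 5 × 0.184 × 0.954 = 0.87768
  40–44: 5 × 0.070 × 0.941 = 0.32935
Sum = 5.85912
NRR = 0.484 × 5.85912 = 2.83581
An NRR exceeding 1 indicates intrinsic growth under these rates.

2.836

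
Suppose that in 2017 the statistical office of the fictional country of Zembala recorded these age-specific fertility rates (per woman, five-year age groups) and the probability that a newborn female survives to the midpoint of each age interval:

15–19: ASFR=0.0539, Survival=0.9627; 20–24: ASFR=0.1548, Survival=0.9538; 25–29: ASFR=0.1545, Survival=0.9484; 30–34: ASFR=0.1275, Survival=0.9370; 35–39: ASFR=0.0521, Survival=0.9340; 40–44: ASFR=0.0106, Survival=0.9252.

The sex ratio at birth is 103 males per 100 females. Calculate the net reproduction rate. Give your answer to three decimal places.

1.291

Proportion female at birth = 100 / (100 + 103) = 0.49261.
Per-age-group product (5 × ASFR × survival probability):
  15–19: 5 × 0.0539 × 0.9627 = 0.25945
  20–24: 5 × 0.1548 × 0.9538 = 0.73824
  25–29: 5 × 0.1545 × 0.9484 = 0.73264
  30–34: 5 × 0.1275 × 0.9370 = 0.59734
  35–39: 5 × 0.0521 × 0.9340 = 0.24331
  40–44: 5 × 0.0106 × 0.9252 = 0.04904
Sum = 2.62002
NRR = 0.49261 × 2.62002 = 1.29065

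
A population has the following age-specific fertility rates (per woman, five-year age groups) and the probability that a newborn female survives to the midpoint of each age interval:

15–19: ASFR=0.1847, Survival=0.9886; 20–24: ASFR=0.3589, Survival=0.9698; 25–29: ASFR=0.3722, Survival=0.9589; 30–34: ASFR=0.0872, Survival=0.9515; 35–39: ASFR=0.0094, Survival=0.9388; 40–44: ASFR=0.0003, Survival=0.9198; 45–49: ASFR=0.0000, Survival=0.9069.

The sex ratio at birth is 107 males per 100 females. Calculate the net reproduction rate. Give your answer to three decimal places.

Proportion female at birth = 100 / (100 + 107) = 0.48309.
Each age group contributes 5 × ASFR × survival:
  15–19: 5 × 0.1847 × 0.9886 = 0.91297
  20–24: 5 × 0.3589 × 0.9698 = 1.74031
  25–29: 5 × 0.3722 × 0.9589 = 1.78451
  30–34: 5 × 0.0872 × 0.9515 = 0.41485
  35–39: 5 × 0.0094 × 0.9388 = 0.04412
  40–44: 5 × 0.0003 × 0.9198 = 0.00138
  45–49: 5 × 0.0000 × 0.9069 = 0.00000
Sum = 4.89814
NRR = 0.48309 × 4.89814 = 2.36624
An NRR exceeding 1 indicates intrinsic growth under these rates.

2.366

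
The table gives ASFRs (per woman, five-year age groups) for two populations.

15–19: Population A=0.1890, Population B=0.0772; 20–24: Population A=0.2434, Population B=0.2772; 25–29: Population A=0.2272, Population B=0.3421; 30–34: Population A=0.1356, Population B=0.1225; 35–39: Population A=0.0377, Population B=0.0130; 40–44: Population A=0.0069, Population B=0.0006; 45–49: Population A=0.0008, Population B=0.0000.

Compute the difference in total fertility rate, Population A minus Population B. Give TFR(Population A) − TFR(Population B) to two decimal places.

0.04

Population A:
  Sum of ASFRs = 0.1890 + 0.2434 + 0.2272 + 0.1356 + 0.0377 + 0.0069 + 0.0008 = 0.8406
  TFR = 5 × 0.8406 = 4.203
Population B:
  Sum of ASFRs = 0.0772 + 0.2772 + 0.3421 + 0.1225 + 0.0130 + 0.0006 + 0.0000 = 0.8326
  TFR = 5 × 0.8326 = 4.163
Difference = 4.203 − 4.163 = 0.04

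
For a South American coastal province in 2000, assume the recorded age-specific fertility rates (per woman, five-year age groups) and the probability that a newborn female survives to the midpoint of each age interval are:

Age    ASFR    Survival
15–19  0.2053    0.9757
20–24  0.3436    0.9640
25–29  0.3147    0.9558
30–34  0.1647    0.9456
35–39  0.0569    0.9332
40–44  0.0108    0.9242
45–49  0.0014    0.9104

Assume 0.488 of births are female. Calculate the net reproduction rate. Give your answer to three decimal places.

Proportion female at birth = 0.488.
Per-age-group product (5 × ASFR × survival probability):
  15–19: 5 × 0.2053 × 0.9757 = 1.00156
  20–24: 5 × 0.3436 × 0.9640 = 1.65615
  25–29: 5 × 0.3147 × 0.9558 = 1.50395
  30–34: 5 × 0.1647 × 0.9456 = 0.77870
  35–39: 5 × 0.0569 × 0.9332 = 0.26550
  40–44: 5 × 0.0108 × 0.9242 = 0.04991
  45–49: 5 × 0.0014 × 0.9104 = 0.00637
Sum = 5.26214
NRR = 0.488 × 5.26214 = 2.56792
With NRR above 1 the population is above replacement fertility.

2.568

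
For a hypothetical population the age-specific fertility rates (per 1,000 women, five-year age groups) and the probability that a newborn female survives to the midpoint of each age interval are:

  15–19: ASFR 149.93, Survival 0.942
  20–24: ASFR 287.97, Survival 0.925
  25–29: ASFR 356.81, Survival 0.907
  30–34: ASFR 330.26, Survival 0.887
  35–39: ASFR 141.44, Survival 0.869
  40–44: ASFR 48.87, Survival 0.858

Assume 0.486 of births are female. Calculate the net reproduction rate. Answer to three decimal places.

Proportion female at birth = 0.486.
Per-age-group product (5 × ASFR × survival probability):
  15–19: 5 × 149.93/1000 × 0.942 = 0.70617
  20–24: 5 × 287.97/1000 × 0.925 = 1.33186
  25–29: 5 × 356.81/1000 × 0.907 = 1.61813
  30–34: 5 × 330.26/1000 × 0.887 = 1.46470
  35–39: 5 × 141.44/1000 × 0.869 = 0.61456
  40–44: 5 × 48.87/1000 × 0.858 = 0.20965
Sum = 5.94507
NRR = 0.486 × 5.94507 = 2.88930

2.889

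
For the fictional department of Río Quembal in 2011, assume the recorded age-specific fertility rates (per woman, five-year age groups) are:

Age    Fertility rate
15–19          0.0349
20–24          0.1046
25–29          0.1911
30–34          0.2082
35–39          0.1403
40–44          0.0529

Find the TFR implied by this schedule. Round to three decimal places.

Sum of ASFRs = 0.0349 + 0.1046 + 0.1911 + 0.2082 + 0.1403 + 0.0529 = 0.7320
TFR = 5 × 0.7320 = 3.66

3.660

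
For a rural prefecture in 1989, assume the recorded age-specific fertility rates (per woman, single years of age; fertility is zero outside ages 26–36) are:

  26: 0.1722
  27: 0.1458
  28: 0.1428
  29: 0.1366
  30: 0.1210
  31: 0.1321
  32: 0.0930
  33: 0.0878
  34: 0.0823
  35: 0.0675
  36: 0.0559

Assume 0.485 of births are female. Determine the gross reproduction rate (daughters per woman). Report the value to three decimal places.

0.600

Proportion female at birth = 0.485.
Sum of ASFRs = 0.1722 + 0.1458 + 0.1428 + 0.1366 + 0.1210 + 0.1321 + 0.0930 + 0.0878 + 0.0823 + 0.0675 + 0.0559 = 1.2370
TFR = 1.237
GRR = 0.485 × 1.237 = 0.59995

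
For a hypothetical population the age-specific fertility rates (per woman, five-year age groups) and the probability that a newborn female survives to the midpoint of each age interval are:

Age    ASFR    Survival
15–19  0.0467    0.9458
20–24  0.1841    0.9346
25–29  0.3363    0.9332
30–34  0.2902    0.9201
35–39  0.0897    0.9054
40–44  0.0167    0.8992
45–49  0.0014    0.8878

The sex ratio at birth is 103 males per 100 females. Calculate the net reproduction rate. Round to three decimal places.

Proportion female at birth = 100 / (100 + 103) = 0.49261.
Weighting each age-specific rate by interval width and survival:
  15–19: 5 × 0.0467 × 0.9458 = 0.22084
  20–24: 5 × 0.1841 × 0.9346 = 0.86030
  25–29: 5 × 0.3363 × 0.9332 = 1.56918
  30–34: 5 × 0.2902 × 0.9201 = 1.33507
  35–39: 5 × 0.0897 × 0.9054 = 0.40607
  40–44: 5 × 0.0167 × 0.8992 = 0.07508
  45–49: 5 × 0.0014 × 0.8878 = 0.00621
Sum = 4.47275
NRR = 0.49261 × 4.47275 = 2.20332

2.203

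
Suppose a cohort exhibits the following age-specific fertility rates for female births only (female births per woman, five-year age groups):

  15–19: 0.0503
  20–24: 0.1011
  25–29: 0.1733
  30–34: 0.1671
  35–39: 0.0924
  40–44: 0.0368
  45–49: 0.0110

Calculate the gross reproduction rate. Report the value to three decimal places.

3.160

Sum of female ASFRs = 0.0503 + 0.1011 + 0.1733 + 0.1671 + 0.0924 + 0.0368 + 0.0110 = 0.6320
GRR = 5 × 0.6320 = 3.16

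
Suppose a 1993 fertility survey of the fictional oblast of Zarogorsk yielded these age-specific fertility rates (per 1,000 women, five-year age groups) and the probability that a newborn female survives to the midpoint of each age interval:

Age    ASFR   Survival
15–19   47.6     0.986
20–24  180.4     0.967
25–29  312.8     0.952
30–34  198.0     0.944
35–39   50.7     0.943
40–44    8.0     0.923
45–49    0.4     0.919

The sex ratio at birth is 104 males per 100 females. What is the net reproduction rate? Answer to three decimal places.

1.867

Proportion female at birth = 100 / (100 + 104) = 0.49020.
Per-age-group product (5 × ASFR × survival probability):
  15–19: 5 × 47.6/1000 × 0.986 = 0.23467
  20–24: 5 × 180.4/1000 × 0.967 = 0.87223
  25–29: 5 × 312.8/1000 × 0.952 = 1.48893
  30–34: 5 × 198.0/1000 × 0.944 = 0.93456
  35–39: 5 × 50.7/1000 × 0.943 = 0.23905
  40–44: 5 × 8.0/1000 × 0.923 = 0.03692
  45–49: 5 × 0.4/1000 × 0.919 = 0.00184
Sum = 3.80820
NRR = 0.49020 × 3.80820 = 1.86678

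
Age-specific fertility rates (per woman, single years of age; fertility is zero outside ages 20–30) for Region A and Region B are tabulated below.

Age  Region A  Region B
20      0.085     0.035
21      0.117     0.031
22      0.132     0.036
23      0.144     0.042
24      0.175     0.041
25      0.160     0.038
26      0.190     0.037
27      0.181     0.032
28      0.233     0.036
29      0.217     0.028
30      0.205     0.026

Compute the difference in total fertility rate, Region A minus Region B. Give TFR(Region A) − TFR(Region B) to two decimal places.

1.46

Region A:
  Sum of ASFRs = 0.085 + 0.117 + 0.132 + 0.144 + 0.175 + 0.160 + 0.190 + 0.181 + 0.233 + 0.217 + 0.205 = 1.839
  TFR = 1.839
Region B:
  Sum of ASFRs = 0.035 + 0.031 + 0.036 + 0.042 + 0.041 + 0.038 + 0.037 + 0.032 + 0.036 + 0.028 + 0.026 = 0.382
  TFR = 0.382
Difference = 1.839 − 0.382 = 1.457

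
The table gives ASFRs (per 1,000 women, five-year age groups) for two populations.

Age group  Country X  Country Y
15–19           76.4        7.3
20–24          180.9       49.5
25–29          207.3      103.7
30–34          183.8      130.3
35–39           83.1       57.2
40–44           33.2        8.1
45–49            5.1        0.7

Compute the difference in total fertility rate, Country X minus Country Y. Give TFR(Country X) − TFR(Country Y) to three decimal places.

2.065

Country X:
  Sum of ASFRs = 76.4 + 180.9 + 207.3 + 183.8 + 83.1 + 33.2 + 5.1 = 769.8
  TFR = 5 × 769.8 / 1000 = 3.849
Country Y:
  Sum of ASFRs = 7.3 + 49.5 + 103.7 + 130.3 + 57.2 + 8.1 + 0.7 = 356.8
  TFR = 5 × 356.8 / 1000 = 1.784
Difference = 3.849 − 1.784 = 2.065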